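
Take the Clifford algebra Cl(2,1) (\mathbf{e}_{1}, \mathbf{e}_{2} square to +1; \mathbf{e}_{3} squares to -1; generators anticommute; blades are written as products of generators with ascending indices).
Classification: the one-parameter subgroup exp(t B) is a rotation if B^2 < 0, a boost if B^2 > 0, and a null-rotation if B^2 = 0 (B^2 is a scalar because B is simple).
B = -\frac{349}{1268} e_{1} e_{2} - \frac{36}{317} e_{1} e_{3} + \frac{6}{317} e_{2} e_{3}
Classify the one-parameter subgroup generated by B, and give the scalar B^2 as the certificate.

B^2 term by term: the squares give (-\frac{349}{1268})^2*(e_{1} e_{2})^2 + (-\frac{36}{317})^2*(e_{1} e_{3})^2 + (\frac{6}{317})^2*(e_{2} e_{3})^2 = \frac{121801}{1607824}*(-1) + \frac{1296}{100489}*(+1) + \frac{36}{100489}*(+1) = -\frac{1}{16} (each basis 2-blade squares to minus the product of its generators' squares); cross terms between blades sharing an index anticommute and cancel. So B^2 = -\frac{1}{16}.
Answer: rotation, certificate B^2 = -\frac{1}{16}. The scalar -\frac{1}{16} is the complete invariant here: its sign names the subgroup type.


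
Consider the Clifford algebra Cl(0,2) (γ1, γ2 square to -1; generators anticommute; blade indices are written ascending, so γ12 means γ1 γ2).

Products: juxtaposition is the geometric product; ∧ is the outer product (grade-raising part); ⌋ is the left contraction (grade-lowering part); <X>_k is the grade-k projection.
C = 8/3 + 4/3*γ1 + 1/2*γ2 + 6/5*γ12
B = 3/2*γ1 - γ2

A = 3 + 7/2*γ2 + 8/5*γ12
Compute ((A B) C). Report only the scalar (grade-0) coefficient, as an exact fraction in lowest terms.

step 1: 7/2 + 61/10*γ1 - 3/5*γ2 - 21/4*γ12
step 2: 39/5 + 13703/600*γ1 - 1417/100*γ2 - 119/20*γ12
Answer: 39/5


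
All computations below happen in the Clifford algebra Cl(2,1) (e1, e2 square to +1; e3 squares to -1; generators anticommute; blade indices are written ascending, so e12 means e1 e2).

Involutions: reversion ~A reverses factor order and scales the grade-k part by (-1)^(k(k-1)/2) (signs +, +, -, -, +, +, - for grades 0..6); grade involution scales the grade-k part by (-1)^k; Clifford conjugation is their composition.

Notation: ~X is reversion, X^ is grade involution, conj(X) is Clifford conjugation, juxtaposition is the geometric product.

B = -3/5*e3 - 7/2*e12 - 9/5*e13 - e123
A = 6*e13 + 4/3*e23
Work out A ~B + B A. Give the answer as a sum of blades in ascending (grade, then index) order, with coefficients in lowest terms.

first term: 54/5 + 74/15*e1 - 26/5*e2 - 12/5*e12 - 14/3*e13 + 21*e23
second term: -54/5 - 74/15*e1 + 26/5*e2 - 12/5*e12 - 14/3*e13 + 21*e23
Answer: -24/5*e12 - 28/3*e13 + 42*e23


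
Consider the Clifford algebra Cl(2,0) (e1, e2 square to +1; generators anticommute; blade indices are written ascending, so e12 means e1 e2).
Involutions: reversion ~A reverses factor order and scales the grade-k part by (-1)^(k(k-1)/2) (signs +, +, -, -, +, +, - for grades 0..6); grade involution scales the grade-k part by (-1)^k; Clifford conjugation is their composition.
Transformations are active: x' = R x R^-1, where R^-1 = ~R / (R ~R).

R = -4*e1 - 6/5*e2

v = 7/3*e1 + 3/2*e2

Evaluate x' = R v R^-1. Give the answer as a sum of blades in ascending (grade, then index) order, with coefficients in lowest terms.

~R = -4*e1 - 6/5*e2, and R ~R = 436/25, so R^-1 = ~R / (436/25).
R v = -167/15 - 16/5*e12
Answer: 907/327*e1 + 7/218*e2


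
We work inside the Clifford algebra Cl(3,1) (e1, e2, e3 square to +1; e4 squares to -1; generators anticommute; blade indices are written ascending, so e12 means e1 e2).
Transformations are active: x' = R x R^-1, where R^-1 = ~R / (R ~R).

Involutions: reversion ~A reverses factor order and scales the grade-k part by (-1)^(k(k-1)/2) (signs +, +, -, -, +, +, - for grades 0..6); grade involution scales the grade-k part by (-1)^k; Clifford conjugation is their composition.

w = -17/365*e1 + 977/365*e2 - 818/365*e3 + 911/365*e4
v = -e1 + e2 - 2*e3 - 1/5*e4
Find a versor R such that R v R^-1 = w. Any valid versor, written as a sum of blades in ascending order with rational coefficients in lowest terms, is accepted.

Here q(v) = q(w) = 149/25; the classical choice R = v + w = -382/365*e1 + 1342/365*e2 - 1548/365*e3 + 838/365*e4 then realises v -> w under the sandwich.
Answer: -382/365*e1 + 1342/365*e2 - 1548/365*e3 + 838/365*e4


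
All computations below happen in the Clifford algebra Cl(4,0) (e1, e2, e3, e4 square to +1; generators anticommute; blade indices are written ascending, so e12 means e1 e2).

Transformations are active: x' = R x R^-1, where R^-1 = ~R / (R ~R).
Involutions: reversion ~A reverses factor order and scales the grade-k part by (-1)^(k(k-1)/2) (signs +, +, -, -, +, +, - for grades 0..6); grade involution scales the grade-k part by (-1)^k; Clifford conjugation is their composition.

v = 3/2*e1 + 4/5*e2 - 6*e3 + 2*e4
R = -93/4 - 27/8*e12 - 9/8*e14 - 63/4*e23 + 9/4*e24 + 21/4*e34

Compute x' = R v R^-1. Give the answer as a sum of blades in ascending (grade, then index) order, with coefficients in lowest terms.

~R = -93/4 + 27/8*e12 + 9/8*e14 + 63/4*e23 - 9/4*e24 - 21/4*e34, and R ~R = 26685/32, so R^-1 = ~R / (26685/32).
R v = -1593/40*e1 + 6837/80*e2 + 813/5*e3 - 1209/80*e4 - 27/8*e123 - 99/40*e124 + 9/8*e134 - 69/5*e234
Answer: 25173/29650*e1 - 85184/14825*e2 - 43912/14825*e3 - 9132/14825*e4


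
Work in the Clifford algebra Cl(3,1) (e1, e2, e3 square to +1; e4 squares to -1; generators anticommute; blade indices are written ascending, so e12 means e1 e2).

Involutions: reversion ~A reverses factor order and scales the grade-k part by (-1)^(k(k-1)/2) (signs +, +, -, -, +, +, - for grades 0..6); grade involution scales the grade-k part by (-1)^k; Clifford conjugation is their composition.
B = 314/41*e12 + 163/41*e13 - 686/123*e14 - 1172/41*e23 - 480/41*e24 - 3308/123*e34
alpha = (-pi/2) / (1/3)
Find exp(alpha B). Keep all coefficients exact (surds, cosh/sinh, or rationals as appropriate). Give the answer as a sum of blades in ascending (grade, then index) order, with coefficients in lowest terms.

B^2 term by term: the squares give (314/41)^2*(e12)^2 + (163/41)^2*(e13)^2 + (-686/123)^2*(e14)^2 + (-1172/41)^2*(e23)^2 + (-480/41)^2*(e24)^2 + (-3308/123)^2*(e34)^2 = 98596/1681*(-1) + 26569/1681*(-1) + 470596/15129*(+1) + 1373584/1681*(-1) + 230400/1681*(+1) + 10942864/15129*(+1) = -1/9 (each basis 2-blade squares to minus the product of its generators' squares); cross terms between blades sharing an index anticommute and cancel; the commuting (index-disjoint) pairs give grade-4 terms 2*c*c'*(blade product), which cancel blade by blade — e1234: -2077424/5043 + 156480/1681 + 1607984/5043 = 0 — confirming B is simple. So B^2 = -1/9.
B^2 = -1/9 — the negative square puts this in the circular regime; l = 1/3, alpha*l = -pi/2, so exp(alpha B) = cos(-pi/2) + (sin(-pi/2)/(1/3))*B = 0 + (-3)*B.
Answer: -942/41*e12 - 489/41*e13 + 686/41*e14 + 3516/41*e23 + 1440/41*e24 + 3308/41*e34


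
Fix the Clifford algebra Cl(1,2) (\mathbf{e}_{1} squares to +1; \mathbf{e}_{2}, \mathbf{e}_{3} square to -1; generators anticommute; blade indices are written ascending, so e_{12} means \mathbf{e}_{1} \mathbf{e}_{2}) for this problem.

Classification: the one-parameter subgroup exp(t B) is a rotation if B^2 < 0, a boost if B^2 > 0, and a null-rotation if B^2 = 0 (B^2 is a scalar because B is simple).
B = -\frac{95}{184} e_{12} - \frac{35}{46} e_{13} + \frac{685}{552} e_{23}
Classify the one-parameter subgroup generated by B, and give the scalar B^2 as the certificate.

B^2 term by term: the squares give (-\frac{95}{184})^2*(e_{12})^2 + (-\frac{35}{46})^2*(e_{13})^2 + (\frac{685}{552})^2*(e_{23})^2 = \frac{9025}{33856}*(+1) + \frac{1225}{2116}*(+1) + \frac{469225}{304704}*(-1) = -\frac{25}{36} (each basis 2-blade squares to minus the product of its generators' squares); cross terms between blades sharing an index anticommute and cancel. So B^2 = -\frac{25}{36}.
Answer: rotation, certificate B^2 = -\frac{25}{36}. B^2 = -\frac{25}{36} is basis-independent, so its sign is the whole story.


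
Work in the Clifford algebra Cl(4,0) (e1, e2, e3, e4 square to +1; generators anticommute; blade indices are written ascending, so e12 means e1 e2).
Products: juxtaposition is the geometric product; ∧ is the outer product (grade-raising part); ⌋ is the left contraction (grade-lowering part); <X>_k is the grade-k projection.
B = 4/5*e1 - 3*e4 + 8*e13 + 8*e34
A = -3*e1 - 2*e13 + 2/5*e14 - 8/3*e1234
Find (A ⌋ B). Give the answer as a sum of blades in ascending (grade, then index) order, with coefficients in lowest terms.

step 1: 68/5 - 24*e3
Answer: 68/5 - 24*e3


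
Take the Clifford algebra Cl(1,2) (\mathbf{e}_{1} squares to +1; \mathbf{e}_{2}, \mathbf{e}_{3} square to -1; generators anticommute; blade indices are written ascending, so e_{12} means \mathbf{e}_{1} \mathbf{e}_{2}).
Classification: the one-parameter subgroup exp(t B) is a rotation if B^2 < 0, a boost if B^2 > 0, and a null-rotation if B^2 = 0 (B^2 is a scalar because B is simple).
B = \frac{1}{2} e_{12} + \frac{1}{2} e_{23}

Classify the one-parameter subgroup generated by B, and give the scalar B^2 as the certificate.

B^2 term by term: the squares give (\frac{1}{2})^2*(e_{12})^2 + (\frac{1}{2})^2*(e_{23})^2 = \frac{1}{4}*(+1) + \frac{1}{4}*(-1) = 0 (each basis 2-blade squares to minus the product of its generators' squares); cross terms between blades sharing an index anticommute and cancel. So B^2 = 0.
Answer: null-rotation, certificate B^2 = 0. Because 0 is invariant under every versor sandwich, the classification follows from its sign alone.


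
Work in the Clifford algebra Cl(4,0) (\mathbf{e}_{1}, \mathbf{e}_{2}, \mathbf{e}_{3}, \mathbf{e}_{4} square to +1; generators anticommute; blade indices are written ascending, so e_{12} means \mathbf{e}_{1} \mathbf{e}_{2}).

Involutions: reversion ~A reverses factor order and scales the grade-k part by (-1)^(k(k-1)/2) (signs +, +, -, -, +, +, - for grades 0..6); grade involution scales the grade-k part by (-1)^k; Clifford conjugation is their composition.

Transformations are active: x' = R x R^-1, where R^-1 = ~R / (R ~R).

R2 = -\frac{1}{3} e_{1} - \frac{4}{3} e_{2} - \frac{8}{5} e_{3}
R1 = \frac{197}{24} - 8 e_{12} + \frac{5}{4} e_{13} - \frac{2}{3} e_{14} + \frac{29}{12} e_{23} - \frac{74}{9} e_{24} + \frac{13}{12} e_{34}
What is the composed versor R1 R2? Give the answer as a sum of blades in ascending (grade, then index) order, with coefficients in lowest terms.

Distribute over the terms of R2 (each basis-blade product reordered to ascending indices, repeated generators contracted through their squares):
R1 (-\frac{1}{3} e_{1}) = -\frac{197}{72} e_{1} - \frac{8}{3} e_{2} + \frac{5}{12} e_{3} - \frac{2}{9} e_{4} - \frac{29}{36} e_{123} + \frac{74}{27} e_{124} - \frac{13}{36} e_{134}
R1 (-\frac{4}{3} e_{2}) = \frac{32}{3} e_{1} - \frac{197}{18} e_{2} + \frac{29}{9} e_{3} - \frac{296}{27} e_{4} + \frac{5}{3} e_{123} - \frac{8}{9} e_{124} - \frac{13}{9} e_{234}
R1 (-\frac{8}{5} e_{3}) = -2 e_{1} - \frac{58}{15} e_{2} - \frac{197}{15} e_{3} + \frac{26}{15} e_{4} + \frac{64}{5} e_{123} - \frac{16}{15} e_{134} - \frac{592}{45} e_{234}
Summing the partial products and collecting blades:
Answer: \frac{427}{72} e_{1} - \frac{1573}{90} e_{2} - \frac{1709}{180} e_{3} - \frac{1276}{135} e_{4} + \frac{2459}{180} e_{123} + \frac{50}{27} e_{124} - \frac{257}{180} e_{134} - \frac{73}{5} e_{234}


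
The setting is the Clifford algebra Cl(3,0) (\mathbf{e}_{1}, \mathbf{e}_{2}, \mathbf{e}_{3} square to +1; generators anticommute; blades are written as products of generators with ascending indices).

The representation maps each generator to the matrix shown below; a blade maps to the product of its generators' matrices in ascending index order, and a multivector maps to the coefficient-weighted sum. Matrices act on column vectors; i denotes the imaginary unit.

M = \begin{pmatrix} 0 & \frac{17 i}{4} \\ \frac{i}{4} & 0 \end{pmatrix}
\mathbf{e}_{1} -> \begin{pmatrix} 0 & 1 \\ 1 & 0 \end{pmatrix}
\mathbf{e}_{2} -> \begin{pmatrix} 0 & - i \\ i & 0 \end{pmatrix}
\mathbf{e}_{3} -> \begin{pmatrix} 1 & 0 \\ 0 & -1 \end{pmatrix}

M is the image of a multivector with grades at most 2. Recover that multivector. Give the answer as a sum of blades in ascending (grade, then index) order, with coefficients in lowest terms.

Method: 1, rho(e_{1}), rho(e_{2}), rho(e_{3}) form a trace-orthogonal basis of the 2x2 complex matrices (tr(X Y) = 2 if X = Y, else 0), so M = m0*1 + m1*rho(e_{1}) + m2*rho(e_{2}) + m3*rho(e_{3}) with m0 = tr(M)/2 = 0, m1 = tr(M rho(e_{1}))/2 = \frac{9 i}{4}, m2 = tr(M rho(e_{2}))/2 = -2, m3 = tr(M rho(e_{3}))/2 = 0.
Multiplying table entries, the bivector images are rho(e_{1} e_{2}) = i*rho(e_{3}), rho(e_{1} e_{3}) = -i*rho(e_{2}), rho(e_{2} e_{3}) = i*rho(e_{1}); with real blade coefficients the real parts of m0..m3 are the coefficients of 1, e_{1}, e_{2}, e_{3} and the imaginary parts give the bivectors (e_{2} e_{3}: Im m1, e_{1} e_{3}: -Im m2, e_{1} e_{2}: Im m3).
Answer: -2 e_{2} + \frac{9}{4} e_{2} e_{3}


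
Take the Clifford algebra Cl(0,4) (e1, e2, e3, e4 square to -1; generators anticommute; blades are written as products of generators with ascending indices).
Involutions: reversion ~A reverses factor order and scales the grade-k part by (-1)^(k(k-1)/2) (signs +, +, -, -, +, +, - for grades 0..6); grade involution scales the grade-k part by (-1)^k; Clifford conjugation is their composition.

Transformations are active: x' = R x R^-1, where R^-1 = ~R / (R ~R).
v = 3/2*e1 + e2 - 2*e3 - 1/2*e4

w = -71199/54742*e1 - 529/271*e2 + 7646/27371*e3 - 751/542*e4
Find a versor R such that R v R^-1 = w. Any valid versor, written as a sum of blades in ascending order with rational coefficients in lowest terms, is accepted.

Since q(v) = q(w) = -15/2, the sum R = v + w = 5457/27371*e1 - 258/271*e2 - 47096/27371*e3 - 511/271*e4 does the job whenever invertible.
Answer: 5457/27371*e1 - 258/271*e2 - 47096/27371*e3 - 511/271*e4


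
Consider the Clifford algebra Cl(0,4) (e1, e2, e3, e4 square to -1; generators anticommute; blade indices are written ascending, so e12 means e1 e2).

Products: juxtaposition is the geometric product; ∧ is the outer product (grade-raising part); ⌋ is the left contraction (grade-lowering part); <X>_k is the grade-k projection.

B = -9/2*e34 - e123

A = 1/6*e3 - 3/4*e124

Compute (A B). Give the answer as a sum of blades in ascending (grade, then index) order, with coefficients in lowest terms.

step 1: 3/4*e4 + 1/6*e12 + 3/4*e34 + 27/8*e123
Answer: 3/4*e4 + 1/6*e12 + 3/4*e34 + 27/8*e123


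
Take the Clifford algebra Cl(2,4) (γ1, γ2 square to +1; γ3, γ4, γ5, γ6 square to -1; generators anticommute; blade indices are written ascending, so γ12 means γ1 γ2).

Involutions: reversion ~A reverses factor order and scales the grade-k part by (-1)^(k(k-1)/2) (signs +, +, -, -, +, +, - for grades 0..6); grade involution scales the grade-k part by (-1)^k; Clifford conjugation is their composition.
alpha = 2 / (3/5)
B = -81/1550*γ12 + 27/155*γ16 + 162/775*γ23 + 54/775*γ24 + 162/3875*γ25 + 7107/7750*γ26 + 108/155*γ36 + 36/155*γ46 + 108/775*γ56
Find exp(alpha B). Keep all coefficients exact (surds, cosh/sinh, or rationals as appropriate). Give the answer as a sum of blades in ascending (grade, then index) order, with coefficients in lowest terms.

B^2 term by term: the squares give (-81/1550)^2*(γ12)^2 + (27/155)^2*(γ16)^2 + (162/775)^2*(γ23)^2 + (54/775)^2*(γ24)^2 + (162/3875)^2*(γ25)^2 + (7107/7750)^2*(γ26)^2 + (108/155)^2*(γ36)^2 + (36/155)^2*(γ46)^2 + (108/775)^2*(γ56)^2 = 6561/2402500*(-1) + 729/24025*(+1) + 26244/600625*(+1) + 2916/600625*(+1) + 26244/15015625*(+1) + 50509449/60062500*(+1) + 11664/24025*(-1) + 1296/24025*(-1) + 11664/600625*(-1) = 9/25 (each basis 2-blade squares to minus the product of its generators' squares); cross terms between blades sharing an index anticommute and cancel; the commuting (index-disjoint) pairs give grade-4 terms 2*c*c'*(blade product), which cancel blade by blade — γ1236: -8748/120125 + 8748/120125 = 0; γ1246: -2916/120125 + 2916/120125 = 0; γ1256: -8748/600625 + 8748/600625 = 0; γ2346: 11664/120125 - 11664/120125 = 0; γ2356: 34992/600625 - 34992/600625 = 0; γ2456: 11664/600625 - 11664/600625 = 0 — confirming B is simple. So B^2 = 9/25.
B^2 = 9/25 — B^2 > 0, so the exponential closes hyperbolically: l = 3/5, alpha*l = 2, so exp(alpha B) = cosh(2) + (sinh(2)/(3/5))*B = cosh(2) + (5*sinh(2)/3)*B.
Answer: cosh(2) - 27*sinh(2)/310*γ12 + 9*sinh(2)/31*γ16 + 54*sinh(2)/155*γ23 + 18*sinh(2)/155*γ24 + 54*sinh(2)/775*γ25 + 2369*sinh(2)/1550*γ26 + 36*sinh(2)/31*γ36 + 12*sinh(2)/31*γ46 + 36*sinh(2)/155*γ56


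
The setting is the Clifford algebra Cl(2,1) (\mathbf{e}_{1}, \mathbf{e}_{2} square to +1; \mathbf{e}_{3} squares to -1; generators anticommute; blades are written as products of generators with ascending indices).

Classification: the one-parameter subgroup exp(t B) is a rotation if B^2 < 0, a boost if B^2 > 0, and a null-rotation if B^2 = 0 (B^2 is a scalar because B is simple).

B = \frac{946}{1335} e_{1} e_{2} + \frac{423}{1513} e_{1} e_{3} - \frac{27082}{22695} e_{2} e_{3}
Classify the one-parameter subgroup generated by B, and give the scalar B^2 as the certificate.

B^2 term by term: the squares give (\frac{946}{1335})^2*(e_{1} e_{2})^2 + (\frac{423}{1513})^2*(e_{1} e_{3})^2 + (-\frac{27082}{22695})^2*(e_{2} e_{3})^2 = \frac{894916}{1782225}*(-1) + \frac{178929}{2289169}*(+1) + \frac{733434724}{515063025}*(+1) = 1 (each basis 2-blade squares to minus the product of its generators' squares); cross terms between blades sharing an index anticommute and cancel. So B^2 = 1.
Answer: boost, certificate B^2 = 1. No conjugation can change B^2 = 1; the sign gives the class.


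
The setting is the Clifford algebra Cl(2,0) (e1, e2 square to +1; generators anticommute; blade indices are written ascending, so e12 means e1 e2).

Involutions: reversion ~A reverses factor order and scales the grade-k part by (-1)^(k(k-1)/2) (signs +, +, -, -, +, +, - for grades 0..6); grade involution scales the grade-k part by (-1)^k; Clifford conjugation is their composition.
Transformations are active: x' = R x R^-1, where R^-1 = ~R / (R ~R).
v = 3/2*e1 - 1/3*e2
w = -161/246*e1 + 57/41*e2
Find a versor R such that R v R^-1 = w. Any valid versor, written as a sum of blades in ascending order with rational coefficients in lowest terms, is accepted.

Reasoning: v^2 = w^2 = 85/36 since conjugation preserves the quadratic form; R = v + w = 104/123*e1 + 130/123*e2 is then valid when invertible, keeping its own part and reversing (v - w)/2.
Answer: 104/123*e1 + 130/123*e2


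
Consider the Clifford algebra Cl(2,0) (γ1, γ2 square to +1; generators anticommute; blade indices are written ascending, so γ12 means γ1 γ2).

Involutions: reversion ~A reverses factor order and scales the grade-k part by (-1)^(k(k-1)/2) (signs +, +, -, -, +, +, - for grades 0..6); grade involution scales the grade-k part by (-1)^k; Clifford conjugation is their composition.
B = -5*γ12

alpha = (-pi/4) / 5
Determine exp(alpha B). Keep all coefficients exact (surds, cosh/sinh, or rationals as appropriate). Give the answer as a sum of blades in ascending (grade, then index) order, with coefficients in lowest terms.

B^2 = (-5)^2*(γ12)^2 = 25*(-1) = -25 (a basis 2-blade squares to minus the product of its generators' squares).
B^2 = -25 — since the square is negative, the closed form is circular: l = 5, alpha*l = -pi/4, so exp(alpha B) = cos(-pi/4) + (sin(-pi/4)/5)*B = sqrt(2)/2 + (-sqrt(2)/10)*B.
Answer: sqrt(2)/2 + sqrt(2)/2*γ12


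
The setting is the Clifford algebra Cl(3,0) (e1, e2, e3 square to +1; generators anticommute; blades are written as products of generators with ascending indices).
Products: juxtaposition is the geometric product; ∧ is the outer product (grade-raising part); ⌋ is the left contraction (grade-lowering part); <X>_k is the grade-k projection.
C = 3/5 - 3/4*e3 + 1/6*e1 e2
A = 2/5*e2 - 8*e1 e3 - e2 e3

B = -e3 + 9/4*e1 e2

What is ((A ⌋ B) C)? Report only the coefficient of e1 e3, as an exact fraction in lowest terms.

step 1: -9/10*e1
step 2: -27/50*e1 - 3/20*e2 + 27/40*e1 e3
Answer: 27/40


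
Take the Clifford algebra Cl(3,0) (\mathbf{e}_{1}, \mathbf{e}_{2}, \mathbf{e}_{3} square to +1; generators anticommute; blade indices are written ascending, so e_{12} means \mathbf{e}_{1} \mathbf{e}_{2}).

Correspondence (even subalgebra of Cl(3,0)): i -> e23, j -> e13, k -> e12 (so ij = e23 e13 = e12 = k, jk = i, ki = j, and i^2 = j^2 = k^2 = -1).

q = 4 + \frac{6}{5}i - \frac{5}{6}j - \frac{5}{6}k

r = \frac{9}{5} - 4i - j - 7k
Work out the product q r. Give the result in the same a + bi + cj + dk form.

In blades: q = 4 - \frac{5}{6} e_{12} - \frac{5}{6} e_{13} + \frac{6}{5} e_{23}, r = \frac{9}{5} - 7 e_{12} - e_{13} - 4 e_{23}.
Distribute q over r term by term (generator squares from the signature, products reordered to ascending indices): (4)*r = \frac{36}{5} - 28 e_{12} - 4 e_{13} - 16 e_{23}; (-\frac{5}{6} e_{12})*r = -\frac{35}{6} - \frac{3}{2} e_{12} + \frac{10}{3} e_{13} - \frac{5}{6} e_{23}; (-\frac{5}{6} e_{13})*r = -\frac{5}{6} - \frac{10}{3} e_{12} - \frac{3}{2} e_{13} + \frac{35}{6} e_{23}; (\frac{6}{5} e_{23})*r = \frac{24}{5} - \frac{6}{5} e_{12} + \frac{42}{5} e_{13} + \frac{54}{25} e_{23}.
Sum: \frac{16}{3} - \frac{1021}{30} e_{12} + \frac{187}{30} e_{13} - \frac{221}{25} e_{23}; translating back through the correspondence:
Answer: \frac{16}{3} - \frac{221}{25}i + \frac{187}{30}j - \frac{1021}{30}k


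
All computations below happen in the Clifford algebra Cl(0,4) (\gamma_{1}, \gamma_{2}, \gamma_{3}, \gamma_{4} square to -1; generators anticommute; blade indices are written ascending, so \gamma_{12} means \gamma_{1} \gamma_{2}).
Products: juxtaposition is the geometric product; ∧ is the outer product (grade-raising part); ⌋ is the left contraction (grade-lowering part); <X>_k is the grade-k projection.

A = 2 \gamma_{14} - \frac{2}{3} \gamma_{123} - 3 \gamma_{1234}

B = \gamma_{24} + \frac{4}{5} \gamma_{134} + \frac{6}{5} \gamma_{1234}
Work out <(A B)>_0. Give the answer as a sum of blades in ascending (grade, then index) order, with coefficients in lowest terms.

step 1: -\frac{18}{5} + \frac{12}{5} \gamma_{2} + \frac{8}{5} \gamma_{3} - \frac{4}{5} \gamma_{4} + 2 \gamma_{12} - 3 \gamma_{13} - \frac{12}{5} \gamma_{23} - \frac{8}{15} \gamma_{24} - \frac{2}{3} \gamma_{134}
step 2: -\frac{18}{5}
Answer: -\frac{18}{5}


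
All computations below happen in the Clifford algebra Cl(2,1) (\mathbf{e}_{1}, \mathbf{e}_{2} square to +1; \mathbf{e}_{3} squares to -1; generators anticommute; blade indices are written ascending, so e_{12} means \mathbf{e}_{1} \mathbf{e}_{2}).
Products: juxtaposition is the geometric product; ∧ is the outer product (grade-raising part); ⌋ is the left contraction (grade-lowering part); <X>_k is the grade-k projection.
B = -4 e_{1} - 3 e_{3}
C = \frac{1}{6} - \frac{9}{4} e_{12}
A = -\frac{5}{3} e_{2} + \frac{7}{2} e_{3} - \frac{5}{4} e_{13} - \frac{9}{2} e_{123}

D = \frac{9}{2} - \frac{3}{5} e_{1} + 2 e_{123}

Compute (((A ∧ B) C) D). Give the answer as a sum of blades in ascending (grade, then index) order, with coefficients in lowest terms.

step 1: -\frac{20}{3} e_{12} + 14 e_{13} + 5 e_{23}
step 2: -15 - \frac{10}{9} e_{12} + \frac{163}{12} e_{13} - \frac{92}{3} e_{23}
step 3: -\frac{135}{2} - \frac{157}{3} e_{1} - \frac{167}{6} e_{2} + \frac{1867}{180} e_{3} - 5 e_{12} + \frac{489}{8} e_{13} - 138 e_{23} - \frac{58}{5} e_{123}
Answer: -\frac{135}{2} - \frac{157}{3} e_{1} - \frac{167}{6} e_{2} + \frac{1867}{180} e_{3} - 5 e_{12} + \frac{489}{8} e_{13} - 138 e_{23} - \frac{58}{5} e_{123}


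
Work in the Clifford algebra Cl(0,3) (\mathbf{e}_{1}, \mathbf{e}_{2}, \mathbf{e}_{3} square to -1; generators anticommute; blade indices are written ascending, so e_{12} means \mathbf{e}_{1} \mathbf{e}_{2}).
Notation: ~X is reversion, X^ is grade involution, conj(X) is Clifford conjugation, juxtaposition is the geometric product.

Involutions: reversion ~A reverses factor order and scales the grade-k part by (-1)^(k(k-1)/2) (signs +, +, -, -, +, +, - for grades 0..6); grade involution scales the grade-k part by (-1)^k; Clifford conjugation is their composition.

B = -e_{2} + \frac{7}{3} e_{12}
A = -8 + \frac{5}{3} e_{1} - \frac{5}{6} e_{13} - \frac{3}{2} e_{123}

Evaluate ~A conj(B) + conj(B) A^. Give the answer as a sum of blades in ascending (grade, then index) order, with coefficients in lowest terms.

first term: -\frac{37}{9} e_{2} + \frac{7}{2} e_{3} + \frac{61}{3} e_{12} + \frac{3}{2} e_{13} + \frac{35}{18} e_{23} - \frac{5}{6} e_{123}
second term: -\frac{37}{9} e_{2} + \frac{7}{2} e_{3} + \frac{61}{3} e_{12} + \frac{3}{2} e_{13} + \frac{35}{18} e_{23} + \frac{5}{6} e_{123}
Answer: -\frac{74}{9} e_{2} + 7 e_{3} + \frac{122}{3} e_{12} + 3 e_{13} + \frac{35}{9} e_{23}


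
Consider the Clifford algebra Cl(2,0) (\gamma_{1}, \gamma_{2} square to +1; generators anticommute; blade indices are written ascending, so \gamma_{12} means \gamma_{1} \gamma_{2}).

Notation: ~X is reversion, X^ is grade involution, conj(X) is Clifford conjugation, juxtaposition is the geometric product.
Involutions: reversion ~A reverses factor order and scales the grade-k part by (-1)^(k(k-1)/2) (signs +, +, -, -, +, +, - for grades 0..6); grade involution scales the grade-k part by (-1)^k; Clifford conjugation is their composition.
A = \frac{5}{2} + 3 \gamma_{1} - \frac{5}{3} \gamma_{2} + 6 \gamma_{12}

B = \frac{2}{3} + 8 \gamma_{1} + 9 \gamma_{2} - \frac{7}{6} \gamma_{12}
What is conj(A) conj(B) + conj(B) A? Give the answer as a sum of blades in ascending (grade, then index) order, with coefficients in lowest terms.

first term: \frac{53}{3} + \frac{541}{18} \gamma_{1} - \frac{656}{9} \gamma_{2} + \frac{157}{4} \gamma_{12}
second term: -\frac{43}{3} + \frac{613}{18} \gamma_{1} - \frac{676}{9} \gamma_{2} + \frac{189}{4} \gamma_{12}
Answer: \frac{10}{3} + \frac{577}{9} \gamma_{1} - 148 \gamma_{2} + \frac{173}{2} \gamma_{12}


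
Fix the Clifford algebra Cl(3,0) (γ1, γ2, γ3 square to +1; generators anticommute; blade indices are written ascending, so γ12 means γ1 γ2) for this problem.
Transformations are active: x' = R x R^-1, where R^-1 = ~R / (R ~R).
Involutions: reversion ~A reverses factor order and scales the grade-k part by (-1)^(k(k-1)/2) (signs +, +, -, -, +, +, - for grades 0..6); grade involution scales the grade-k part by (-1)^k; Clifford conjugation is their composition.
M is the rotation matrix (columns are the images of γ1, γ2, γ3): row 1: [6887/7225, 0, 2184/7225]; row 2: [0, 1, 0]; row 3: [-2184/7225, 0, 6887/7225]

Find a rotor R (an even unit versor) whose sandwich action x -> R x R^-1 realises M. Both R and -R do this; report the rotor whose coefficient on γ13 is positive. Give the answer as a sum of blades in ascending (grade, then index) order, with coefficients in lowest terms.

Method: write R = a + b12*γ12 + b13*γ13 + b23*γ23 with a^2 + b12^2 + b13^2 + b23^2 = 1 (so R^-1 = ~R). Expanding the columns R e_j ~R gives tr M = 4a^2 - 1 and, from the antisymmetric part, M21 - M12 = -4a*b12, M13 - M31 = 4a*b13, M32 - M23 = -4a*b23.
Here tr M = 20999/7225, so a^2 = (1 + tr M)/4 = 7056/7225 and a = ±84/85. Taking a = 84/85: M21 - M12 = 0, M13 - M31 = 4368/7225, M32 - M23 = 0, giving b12 = 0, b13 = 13/85, b23 = 0, i.e. R = 84/85 + 13/85*γ13.
Its γ13 coefficient is already positive.
Answer: 84/85 + 13/85*γ13. Note: both R and -R realise this M (trace 20999/7225); the covering map identifies them, and the γ13-coefficient sign is the tie-breaker.


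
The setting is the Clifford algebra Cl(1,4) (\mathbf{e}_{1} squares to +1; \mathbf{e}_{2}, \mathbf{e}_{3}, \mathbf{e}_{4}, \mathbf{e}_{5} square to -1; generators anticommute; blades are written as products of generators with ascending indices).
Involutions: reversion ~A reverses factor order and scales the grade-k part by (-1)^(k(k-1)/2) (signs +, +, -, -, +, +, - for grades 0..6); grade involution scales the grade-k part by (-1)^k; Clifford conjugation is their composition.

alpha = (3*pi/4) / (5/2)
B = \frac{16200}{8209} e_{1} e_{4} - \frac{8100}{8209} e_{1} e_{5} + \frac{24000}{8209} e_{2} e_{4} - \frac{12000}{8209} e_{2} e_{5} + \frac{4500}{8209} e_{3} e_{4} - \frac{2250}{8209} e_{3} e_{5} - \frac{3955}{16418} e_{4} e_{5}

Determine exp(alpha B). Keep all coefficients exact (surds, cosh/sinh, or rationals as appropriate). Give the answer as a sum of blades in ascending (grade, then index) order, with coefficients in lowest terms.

B^2 term by term: the squares give (\frac{16200}{8209})^2*(e_{1} e_{4})^2 + (-\frac{8100}{8209})^2*(e_{1} e_{5})^2 + (\frac{24000}{8209})^2*(e_{2} e_{4})^2 + (-\frac{12000}{8209})^2*(e_{2} e_{5})^2 + (\frac{4500}{8209})^2*(e_{3} e_{4})^2 + (-\frac{2250}{8209})^2*(e_{3} e_{5})^2 + (-\frac{3955}{16418})^2*(e_{4} e_{5})^2 = \frac{262440000}{67387681}*(+1) + \frac{65610000}{67387681}*(+1) + \frac{576000000}{67387681}*(-1) + \frac{144000000}{67387681}*(-1) + \frac{20250000}{67387681}*(-1) + \frac{5062500}{67387681}*(-1) + \frac{15642025}{269550724}*(-1) = -\frac{25}{4} (each basis 2-blade squares to minus the product of its generators' squares); cross terms between blades sharing an index anticommute and cancel; the commuting (index-disjoint) pairs give grade-4 terms 2*c*c'*(blade product), which cancel blade by blade — e_{1} e_{2} e_{4} e_{5}: \frac{388800000}{67387681} - \frac{388800000}{67387681} = 0; e_{1} e_{3} e_{4} e_{5}: \frac{72900000}{67387681} - \frac{72900000}{67387681} = 0; e_{2} e_{3} e_{4} e_{5}: \frac{108000000}{67387681} - \frac{108000000}{67387681} = 0 — confirming B is simple. So B^2 = -\frac{25}{4}.
B^2 = -\frac{25}{4} — since the square is negative, the closed form is circular: l = \frac{5}{2}, alpha*l = \frac{3 \pi}{4}, so exp(alpha B) = cos(\frac{3 \pi}{4}) + (sin(\frac{3 \pi}{4})/(\frac{5}{2}))*B = - \frac{\sqrt{2}}{2} + (\frac{\sqrt{2}}{5})*B.
Answer: - \frac{\sqrt{2}}{2} + \frac{3240 \sqrt{2}}{8209} e_{1} e_{4} - \frac{1620 \sqrt{2}}{8209} e_{1} e_{5} + \frac{4800 \sqrt{2}}{8209} e_{2} e_{4} - \frac{2400 \sqrt{2}}{8209} e_{2} e_{5} + \frac{900 \sqrt{2}}{8209} e_{3} e_{4} - \frac{450 \sqrt{2}}{8209} e_{3} e_{5} - \frac{791 \sqrt{2}}{16418} e_{4} e_{5}


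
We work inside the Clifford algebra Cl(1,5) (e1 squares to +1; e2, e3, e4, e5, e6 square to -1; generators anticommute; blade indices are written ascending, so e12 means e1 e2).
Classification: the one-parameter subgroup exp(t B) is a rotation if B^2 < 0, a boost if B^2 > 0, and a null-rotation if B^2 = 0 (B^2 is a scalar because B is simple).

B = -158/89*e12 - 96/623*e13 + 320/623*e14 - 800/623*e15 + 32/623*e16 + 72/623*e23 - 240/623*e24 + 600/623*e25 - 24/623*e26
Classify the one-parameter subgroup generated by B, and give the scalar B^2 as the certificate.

B^2 term by term: the squares give (-158/89)^2*(e12)^2 + (-96/623)^2*(e13)^2 + (320/623)^2*(e14)^2 + (-800/623)^2*(e15)^2 + (32/623)^2*(e16)^2 + (72/623)^2*(e23)^2 + (-240/623)^2*(e24)^2 + (600/623)^2*(e25)^2 + (-24/623)^2*(e26)^2 = 24964/7921*(+1) + 9216/388129*(+1) + 102400/388129*(+1) + 640000/388129*(+1) + 1024/388129*(+1) + 5184/388129*(-1) + 57600/388129*(-1) + 360000/388129*(-1) + 576/388129*(-1) = 4 (each basis 2-blade squares to minus the product of its generators' squares); cross terms between blades sharing an index anticommute and cancel; the commuting (index-disjoint) pairs give grade-4 terms 2*c*c'*(blade product), which cancel blade by blade — e1234: -46080/388129 + 46080/388129 = 0; e1235: 115200/388129 - 115200/388129 = 0; e1236: -4608/388129 + 4608/388129 = 0; e1245: -384000/388129 + 384000/388129 = 0; e1246: 15360/388129 - 15360/388129 = 0; e1256: -38400/388129 + 38400/388129 = 0 — confirming B is simple. So B^2 = 4.
Answer: boost, certificate B^2 = 4. Because 4 is invariant under every versor sandwich, the classification follows from its sign alone.


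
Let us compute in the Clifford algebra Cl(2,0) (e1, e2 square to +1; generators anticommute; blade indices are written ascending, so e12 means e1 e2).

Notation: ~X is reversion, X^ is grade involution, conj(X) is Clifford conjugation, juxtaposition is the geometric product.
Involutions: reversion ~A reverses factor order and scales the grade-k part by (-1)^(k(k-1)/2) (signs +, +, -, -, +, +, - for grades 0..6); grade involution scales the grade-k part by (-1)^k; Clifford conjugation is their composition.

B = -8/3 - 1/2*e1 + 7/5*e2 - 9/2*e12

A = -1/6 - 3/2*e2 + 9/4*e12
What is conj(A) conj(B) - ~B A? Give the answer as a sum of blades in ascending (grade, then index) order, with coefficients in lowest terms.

first term: 3049/360 - 221/60*e1 - 317/120*e2 + 9/2*e12
second term: -4241/360 - 589/60*e1 + 317/120*e2 - 6*e12
Answer: 81/4 + 92/15*e1 - 317/60*e2 + 21/2*e12


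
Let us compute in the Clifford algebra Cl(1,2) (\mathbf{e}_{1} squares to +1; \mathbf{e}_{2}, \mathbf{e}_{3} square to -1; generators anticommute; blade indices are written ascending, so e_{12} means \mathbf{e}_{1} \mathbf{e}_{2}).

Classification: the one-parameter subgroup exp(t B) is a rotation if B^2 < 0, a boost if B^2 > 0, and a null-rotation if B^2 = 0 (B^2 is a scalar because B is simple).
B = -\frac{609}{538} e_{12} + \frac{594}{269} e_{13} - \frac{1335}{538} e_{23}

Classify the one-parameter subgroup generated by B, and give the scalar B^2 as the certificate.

B^2 term by term: the squares give (-\frac{609}{538})^2*(e_{12})^2 + (\frac{594}{269})^2*(e_{13})^2 + (-\frac{1335}{538})^2*(e_{23})^2 = \frac{370881}{289444}*(+1) + \frac{352836}{72361}*(+1) + \frac{1782225}{289444}*(-1) = 0 (each basis 2-blade squares to minus the product of its generators' squares); cross terms between blades sharing an index anticommute and cancel. So B^2 = 0.
Answer: null-rotation, certificate B^2 = 0. One invariant decides it: the square 0 survives every conjugation, and its sign is exactly the classification.


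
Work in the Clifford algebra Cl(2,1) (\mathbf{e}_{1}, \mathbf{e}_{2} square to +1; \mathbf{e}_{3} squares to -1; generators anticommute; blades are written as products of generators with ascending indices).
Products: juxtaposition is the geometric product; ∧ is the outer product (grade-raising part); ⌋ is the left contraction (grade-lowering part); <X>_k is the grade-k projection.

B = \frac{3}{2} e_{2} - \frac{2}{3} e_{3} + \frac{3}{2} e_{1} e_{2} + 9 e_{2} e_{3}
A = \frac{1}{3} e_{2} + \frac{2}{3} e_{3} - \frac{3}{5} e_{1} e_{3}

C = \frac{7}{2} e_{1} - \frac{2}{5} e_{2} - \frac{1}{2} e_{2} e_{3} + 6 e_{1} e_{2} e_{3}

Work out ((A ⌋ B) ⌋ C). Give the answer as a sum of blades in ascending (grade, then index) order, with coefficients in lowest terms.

step 1: \frac{17}{18} - \frac{1}{2} e_{1} + 6 e_{2} + 3 e_{3}
step 2: -\frac{83}{20} + \frac{119}{36} e_{1} - \frac{169}{90} e_{2} - 3 e_{3} - 18 e_{1} e_{2} - 36 e_{1} e_{3} - \frac{125}{36} e_{2} e_{3} + \frac{17}{3} e_{1} e_{2} e_{3}
Answer: -\frac{83}{20} + \frac{119}{36} e_{1} - \frac{169}{90} e_{2} - 3 e_{3} - 18 e_{1} e_{2} - 36 e_{1} e_{3} - \frac{125}{36} e_{2} e_{3} + \frac{17}{3} e_{1} e_{2} e_{3}


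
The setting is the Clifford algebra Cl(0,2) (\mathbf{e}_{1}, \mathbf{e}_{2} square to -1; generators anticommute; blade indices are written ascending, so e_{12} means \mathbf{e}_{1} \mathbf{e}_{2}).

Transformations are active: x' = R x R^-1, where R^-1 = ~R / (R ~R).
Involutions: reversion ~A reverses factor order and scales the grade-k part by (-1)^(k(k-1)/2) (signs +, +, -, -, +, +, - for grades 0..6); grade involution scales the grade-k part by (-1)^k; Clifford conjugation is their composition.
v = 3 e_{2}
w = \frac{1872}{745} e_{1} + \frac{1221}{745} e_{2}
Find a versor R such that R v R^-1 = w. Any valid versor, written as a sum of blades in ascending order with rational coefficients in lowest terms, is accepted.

R = v + w = \frac{1872}{745} e_{1} + \frac{3456}{745} e_{2} works: the equal norms (-9) guarantee its sandwich swaps v into w.
Answer: \frac{1872}{745} e_{1} + \frac{3456}{745} e_{2}


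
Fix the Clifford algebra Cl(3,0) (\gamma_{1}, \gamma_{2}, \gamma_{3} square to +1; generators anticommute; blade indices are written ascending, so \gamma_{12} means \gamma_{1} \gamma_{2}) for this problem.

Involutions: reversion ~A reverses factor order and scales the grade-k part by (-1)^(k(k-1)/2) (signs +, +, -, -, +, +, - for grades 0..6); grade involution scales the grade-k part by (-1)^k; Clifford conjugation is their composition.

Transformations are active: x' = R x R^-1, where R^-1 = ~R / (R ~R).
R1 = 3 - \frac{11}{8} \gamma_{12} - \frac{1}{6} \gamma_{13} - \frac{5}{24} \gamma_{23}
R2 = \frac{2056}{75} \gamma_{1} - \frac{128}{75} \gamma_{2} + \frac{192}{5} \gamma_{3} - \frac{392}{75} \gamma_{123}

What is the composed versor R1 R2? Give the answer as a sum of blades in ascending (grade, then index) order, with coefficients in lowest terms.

Distribute over the terms of R1 (each basis-blade product reordered to ascending indices, repeated generators contracted through their squares):
(3) R2 = \frac{2056}{25} \gamma_{1} - \frac{128}{25} \gamma_{2} + \frac{576}{5} \gamma_{3} - \frac{392}{25} \gamma_{123}
(-\frac{11}{8} \gamma_{12}) R2 = \frac{176}{75} \gamma_{1} + \frac{2827}{75} \gamma_{2} - \frac{539}{75} \gamma_{3} - \frac{264}{5} \gamma_{123}
(-\frac{1}{6} \gamma_{13}) R2 = -\frac{32}{5} \gamma_{1} + \frac{196}{225} \gamma_{2} + \frac{1028}{225} \gamma_{3} - \frac{64}{225} \gamma_{123}
(-\frac{5}{24} \gamma_{23}) R2 = -\frac{49}{45} \gamma_{1} - 8 \gamma_{2} - \frac{16}{45} \gamma_{3} - \frac{257}{45} \gamma_{123}
Summing the partial products and collecting blades:
Answer: \frac{17347}{225} \gamma_{1} + \frac{229}{9} \gamma_{2} + \frac{8417}{75} \gamma_{3} - \frac{16757}{225} \gamma_{123}


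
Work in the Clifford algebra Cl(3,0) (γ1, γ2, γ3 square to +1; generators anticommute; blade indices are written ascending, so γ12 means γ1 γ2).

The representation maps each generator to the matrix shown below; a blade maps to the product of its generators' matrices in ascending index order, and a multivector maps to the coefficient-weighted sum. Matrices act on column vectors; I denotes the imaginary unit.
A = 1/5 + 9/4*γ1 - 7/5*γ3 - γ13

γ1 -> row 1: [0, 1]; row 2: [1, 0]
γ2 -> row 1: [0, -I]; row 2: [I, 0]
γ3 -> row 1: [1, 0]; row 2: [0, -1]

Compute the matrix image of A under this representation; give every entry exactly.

Bivector images (products of the table entries): rho(γ13) = rho(γ1)rho(γ3) = row 1: [0, -1]; row 2: [1, 0].
M = (1/5)*1 + (9/4)*rho(γ1) + (-7/5)*rho(γ3) + (-1)*rho(γ13), summed entrywise (1 is the identity matrix):
Answer: row 1: [-6/5, 13/4]; row 2: [5/4, 8/5]


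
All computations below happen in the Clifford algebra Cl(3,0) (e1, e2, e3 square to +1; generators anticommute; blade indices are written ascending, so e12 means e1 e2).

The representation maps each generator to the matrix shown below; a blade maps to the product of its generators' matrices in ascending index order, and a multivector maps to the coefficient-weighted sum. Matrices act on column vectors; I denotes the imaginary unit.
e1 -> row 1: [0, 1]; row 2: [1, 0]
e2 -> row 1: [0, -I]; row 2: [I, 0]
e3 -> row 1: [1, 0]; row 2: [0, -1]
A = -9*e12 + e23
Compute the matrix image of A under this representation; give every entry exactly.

Bivector images (products of the table entries): rho(e12) = rho(e1)rho(e2) = row 1: [I, 0]; row 2: [0, -I]; rho(e23) = rho(e2)rho(e3) = row 1: [0, I]; row 2: [I, 0].
M = (-9)*rho(e12) + (1)*rho(e23), summed entrywise:
Answer: row 1: [-9*I, I]; row 2: [I, 9*I]


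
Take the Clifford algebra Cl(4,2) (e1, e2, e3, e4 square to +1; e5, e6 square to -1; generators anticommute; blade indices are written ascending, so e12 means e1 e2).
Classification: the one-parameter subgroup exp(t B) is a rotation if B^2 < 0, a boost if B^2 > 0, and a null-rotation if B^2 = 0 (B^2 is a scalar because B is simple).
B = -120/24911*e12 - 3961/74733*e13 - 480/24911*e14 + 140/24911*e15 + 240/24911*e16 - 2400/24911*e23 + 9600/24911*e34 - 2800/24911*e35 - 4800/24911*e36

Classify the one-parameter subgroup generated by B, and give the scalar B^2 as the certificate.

B^2 term by term: the squares give (-120/24911)^2*(e12)^2 + (-3961/74733)^2*(e13)^2 + (-480/24911)^2*(e14)^2 + (140/24911)^2*(e15)^2 + (240/24911)^2*(e16)^2 + (-2400/24911)^2*(e23)^2 + (9600/24911)^2*(e34)^2 + (-2800/24911)^2*(e35)^2 + (-4800/24911)^2*(e36)^2 = 14400/620557921*(-1) + 15689521/5585021289*(-1) + 230400/620557921*(-1) + 19600/620557921*(+1) + 57600/620557921*(+1) + 5760000/620557921*(-1) + 92160000/620557921*(-1) + 7840000/620557921*(+1) + 23040000/620557921*(+1) = -1/9 (each basis 2-blade squares to minus the product of its generators' squares); cross terms between blades sharing an index anticommute and cancel; the commuting (index-disjoint) pairs give grade-4 terms 2*c*c'*(blade product), which cancel blade by blade — e1234: -2304000/620557921 + 2304000/620557921 = 0; e1235: 672000/620557921 - 672000/620557921 = 0; e1236: 1152000/620557921 - 1152000/620557921 = 0; e1345: -2688000/620557921 + 2688000/620557921 = 0; e1346: -4608000/620557921 + 4608000/620557921 = 0; e1356: 1344000/620557921 - 1344000/620557921 = 0 — confirming B is simple. So B^2 = -1/9.
Answer: rotation, certificate B^2 = -1/9. Because -1/9 is invariant under every versor sandwich, the classification follows from its sign alone.
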